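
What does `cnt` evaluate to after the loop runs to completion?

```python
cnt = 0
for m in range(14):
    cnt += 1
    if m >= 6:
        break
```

Let's trace through this code step by step.

Initialize: cnt = 0
Entering loop: for m in range(14):
After iteration 1: m = 0, cnt = 1
After iteration 2: m = 1, cnt = 2
After iteration 3: m = 2, cnt = 3
After iteration 4: m = 3, cnt = 4
After iteration 5: m = 4, cnt = 5
After iteration 6: m = 5, cnt = 6
After iteration 7: m = 6, cnt = 7
Loop ends.

Final answer: 7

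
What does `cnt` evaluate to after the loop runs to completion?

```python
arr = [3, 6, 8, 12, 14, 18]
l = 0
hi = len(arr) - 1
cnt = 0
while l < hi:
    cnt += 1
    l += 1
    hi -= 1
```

Let's trace through this code step by step.

Initialize: arr = [3, 6, 8, 12, 14, 18]
Initialize: l = 0
Initialize: hi = 5
Initialize: cnt = 0
Entering loop: while l < hi:
After iteration 1: l = 1, hi = 4, cnt = 1
After iteration 2: l = 2, hi = 3, cnt = 2
After iteration 3: l = 3, hi = 2, cnt = 3
Loop ends.

Final answer: 3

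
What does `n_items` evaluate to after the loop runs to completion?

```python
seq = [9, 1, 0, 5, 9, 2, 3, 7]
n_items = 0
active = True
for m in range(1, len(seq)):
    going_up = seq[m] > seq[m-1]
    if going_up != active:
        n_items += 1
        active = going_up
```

Let's trace through this code step by step.

Initialize: seq = [9, 1, 0, 5, 9, 2, 3, 7]
Initialize: n_items = 0
Initialize: active = True
Entering loop: for m in range(1, len(seq)):
After iteration 1: m = 1, n_items = 1, active = False, going_up = False
After iteration 2: m = 2, n_items = 1, active = False, going_up = False
After iteration 3: m = 3, n_items = 2, active = True, going_up = True
After iteration 4: m = 4, n_items = 2, active = True, going_up = True
After iteration 5: m = 5, n_items = 3, active = False, going_up = False
After iteration 6: m = 6, n_items = 4, active = True, going_up = True
After iteration 7: m = 7, n_items = 4, active = True, going_up = True
Loop ends.

Final answer: 4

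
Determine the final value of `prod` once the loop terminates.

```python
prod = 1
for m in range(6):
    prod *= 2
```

Let's trace through this code step by step.

Initialize: prod = 1
Entering loop: for m in range(6):
After iteration 1: m = 0, prod = 2
After iteration 2: m = 1, prod = 4
After iteration 3: m = 2, prod = 8
After iteration 4: m = 3, prod = 16
After iteration 5: m = 4, prod = 32
After iteration 6: m = 5, prod = 64
Loop ends.

Final answer: 64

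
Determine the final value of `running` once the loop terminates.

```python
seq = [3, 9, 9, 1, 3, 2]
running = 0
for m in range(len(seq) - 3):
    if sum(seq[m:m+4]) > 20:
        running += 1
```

Let's trace through this code step by step.

Initialize: seq = [3, 9, 9, 1, 3, 2]
Initialize: running = 0
Entering loop: for m in range(len(seq) - 3):
After iteration 1: m = 0, running = 1
After iteration 2: m = 1, running = 2
After iteration 3: m = 2, running = 2
Loop ends.

Final answer: 2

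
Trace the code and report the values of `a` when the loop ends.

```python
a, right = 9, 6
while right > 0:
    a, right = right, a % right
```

Let's trace through this code step by step.

Initialize: a = 9
Initialize: right = 6
Entering loop: while right > 0:
After iteration 1: a = 6, right = 3
After iteration 2: a = 3, right = 0
Loop ends.

Final answer: 3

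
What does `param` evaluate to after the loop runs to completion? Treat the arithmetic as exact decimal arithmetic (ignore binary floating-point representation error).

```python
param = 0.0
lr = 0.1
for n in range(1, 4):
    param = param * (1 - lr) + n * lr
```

Let's trace through this code step by step.

Initialize: param = 0.0
Initialize: lr = 0.1
Entering loop: for n in range(1, 4):
After iteration 1: n = 1, param = 0.1
After iteration 2: n = 2, param = 0.29
After iteration 3: n = 3, param = 0.561
Loop ends.

Final answer: 0.561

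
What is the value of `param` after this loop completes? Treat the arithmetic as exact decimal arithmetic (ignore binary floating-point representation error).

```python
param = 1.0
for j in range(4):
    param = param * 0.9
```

Let's trace through this code step by step.

Initialize: param = 1.0
Entering loop: for j in range(4):
After iteration 1: j = 0, param = 0.9
After iteration 2: j = 1, param = 0.81
After iteration 3: j = 2, param = 0.729
After iteration 4: j = 3, param = 0.6561
Loop ends.

Final answer: 0.6561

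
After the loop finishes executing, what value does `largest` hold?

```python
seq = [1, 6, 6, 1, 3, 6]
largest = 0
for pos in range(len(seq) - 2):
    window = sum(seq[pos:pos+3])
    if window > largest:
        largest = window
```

Let's trace through this code step by step.

Initialize: seq = [1, 6, 6, 1, 3, 6]
Initialize: largest = 0
Entering loop: for pos in range(len(seq) - 2):
After iteration 1: pos = 0, largest = 13, window = 13
After iteration 2: pos = 1, largest = 13, window = 13
After iteration 3: pos = 2, largest = 13, window = 10
After iteration 4: pos = 3, largest = 13, window = 10
Loop ends.

Final answer: 13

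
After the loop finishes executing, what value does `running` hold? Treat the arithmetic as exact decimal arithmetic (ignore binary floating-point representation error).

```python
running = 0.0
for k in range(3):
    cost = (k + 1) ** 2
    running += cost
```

Let's trace through this code step by step.

Initialize: running = 0.0
Entering loop: for k in range(3):
After iteration 1: k = 0, running = 1.0, cost = 1
After iteration 2: k = 1, running = 5.0, cost = 4
After iteration 3: k = 2, running = 14.0, cost = 9
Loop ends.

Final answer: 14.0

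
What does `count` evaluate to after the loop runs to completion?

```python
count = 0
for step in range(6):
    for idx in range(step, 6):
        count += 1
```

Let's trace through this code step by step.

Initialize: count = 0
Entering loop: for step in range(6):
After iteration 1: step = 0, count = 6
After iteration 2: step = 1, count = 11
After iteration 3: step = 2, count = 15
After iteration 4: step = 3, count = 18
After iteration 5: step = 4, count = 20
After iteration 6: step = 5, count = 21
Loop ends.

Final answer: 21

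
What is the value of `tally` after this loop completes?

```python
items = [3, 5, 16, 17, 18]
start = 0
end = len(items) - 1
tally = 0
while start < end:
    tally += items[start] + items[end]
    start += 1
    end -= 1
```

Let's trace through this code step by step.

Initialize: items = [3, 5, 16, 17, 18]
Initialize: start = 0
Initialize: end = 4
Initialize: tally = 0
Entering loop: while start < end:
After iteration 1: start = 1, end = 3, tally = 21
After iteration 2: start = 2, end = 2, tally = 43
Loop ends.

Final answer: 43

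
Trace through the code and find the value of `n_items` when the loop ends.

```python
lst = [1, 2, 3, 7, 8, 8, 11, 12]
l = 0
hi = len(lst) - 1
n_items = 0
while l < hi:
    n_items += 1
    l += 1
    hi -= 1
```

Let's trace through this code step by step.

Initialize: lst = [1, 2, 3, 7, 8, 8, 11, 12]
Initialize: l = 0
Initialize: hi = 7
Initialize: n_items = 0
Entering loop: while l < hi:
After iteration 1: l = 1, hi = 6, n_items = 1
After iteration 2: l = 2, hi = 5, n_items = 2
After iteration 3: l = 3, hi = 4, n_items = 3
After iteration 4: l = 4, hi = 3, n_items = 4
Loop ends.

Final answer: 4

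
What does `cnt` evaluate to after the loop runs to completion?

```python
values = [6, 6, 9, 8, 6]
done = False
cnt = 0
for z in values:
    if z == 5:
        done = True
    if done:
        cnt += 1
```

Let's trace through this code step by step.

Initialize: values = [6, 6, 9, 8, 6]
Initialize: done = False
Initialize: cnt = 0
Entering loop: for z in values:
After iteration 1: z = 6, cnt = 0
After iteration 2: z = 6, cnt = 0
After iteration 3: z = 9, cnt = 0
After iteration 4: z = 8, cnt = 0
After iteration 5: z = 6, cnt = 0
Loop ends.

Final answer: 0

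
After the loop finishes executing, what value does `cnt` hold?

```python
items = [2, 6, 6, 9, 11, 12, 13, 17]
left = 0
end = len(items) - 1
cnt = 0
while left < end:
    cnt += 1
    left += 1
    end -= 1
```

Let's trace through this code step by step.

Initialize: items = [2, 6, 6, 9, 11, 12, 13, 17]
Initialize: left = 0
Initialize: end = 7
Initialize: cnt = 0
Entering loop: while left < end:
After iteration 1: left = 1, end = 6, cnt = 1
After iteration 2: left = 2, end = 5, cnt = 2
After iteration 3: left = 3, end = 4, cnt = 3
After iteration 4: left = 4, end = 3, cnt = 4
Loop ends.

Final answer: 4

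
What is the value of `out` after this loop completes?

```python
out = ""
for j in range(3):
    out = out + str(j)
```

Let's trace through this code step by step.

Initialize: out = ''
Entering loop: for j in range(3):
After iteration 1: j = 0, out = '0'
After iteration 2: j = 1, out = '01'
After iteration 3: j = 2, out = '012'
Loop ends.

Final answer: '012'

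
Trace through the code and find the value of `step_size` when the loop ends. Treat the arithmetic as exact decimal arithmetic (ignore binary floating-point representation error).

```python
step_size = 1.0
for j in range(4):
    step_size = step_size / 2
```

Let's trace through this code step by step.

Initialize: step_size = 1.0
Entering loop: for j in range(4):
After iteration 1: j = 0, step_size = 0.5
After iteration 2: j = 1, step_size = 0.25
After iteration 3: j = 2, step_size = 0.125
After iteration 4: j = 3, step_size = 0.0625
Loop ends.

Final answer: 0.0625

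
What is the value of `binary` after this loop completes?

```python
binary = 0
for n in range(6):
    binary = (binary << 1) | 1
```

Let's trace through this code step by step.

Initialize: binary = 0
Entering loop: for n in range(6):
After iteration 1: n = 0, binary = 1
After iteration 2: n = 1, binary = 3
After iteration 3: n = 2, binary = 7
After iteration 4: n = 3, binary = 15
After iteration 5: n = 4, binary = 31
After iteration 6: n = 5, binary = 63
Loop ends.

Final answer: 63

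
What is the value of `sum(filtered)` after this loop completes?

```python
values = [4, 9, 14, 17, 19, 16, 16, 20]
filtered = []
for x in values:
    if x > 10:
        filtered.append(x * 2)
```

Let's trace through this code step by step.

Initialize: values = [4, 9, 14, 17, 19, 16, 16, 20]
Initialize: filtered = []
Entering loop: for x in values:
After iteration 1: x = 4, filtered = []
After iteration 2: x = 9, filtered = []
After iteration 3: x = 14, filtered = [28]
After iteration 4: x = 17, filtered = [28, 34]
After iteration 5: x = 19, filtered = [28, 34, 38]
After iteration 6: x = 16, filtered = [28, 34, 38, 32]
After iteration 7: x = 16, filtered = [28, 34, 38, 32, 32]
After iteration 8: x = 20, filtered = [28, 34, 38, 32, 32, 40]
Loop ends.
sum(filtered) = 204

Final answer: 204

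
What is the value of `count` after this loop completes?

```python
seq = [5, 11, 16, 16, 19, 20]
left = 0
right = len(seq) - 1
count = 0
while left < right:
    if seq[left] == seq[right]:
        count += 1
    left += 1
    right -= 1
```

Let's trace through this code step by step.

Initialize: seq = [5, 11, 16, 16, 19, 20]
Initialize: left = 0
Initialize: right = 5
Initialize: count = 0
Entering loop: while left < right:
After iteration 1: left = 1, right = 4, count = 0
After iteration 2: left = 2, right = 3, count = 0
After iteration 3: left = 3, right = 2, count = 1
Loop ends.

Final answer: 1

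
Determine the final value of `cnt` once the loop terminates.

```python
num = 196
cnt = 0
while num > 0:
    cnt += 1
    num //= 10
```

Let's trace through this code step by step.

Initialize: num = 196
Initialize: cnt = 0
Entering loop: while num > 0:
After iteration 1: num = 19, cnt = 1
After iteration 2: num = 1, cnt = 2
After iteration 3: num = 0, cnt = 3
Loop ends.

Final answer: 3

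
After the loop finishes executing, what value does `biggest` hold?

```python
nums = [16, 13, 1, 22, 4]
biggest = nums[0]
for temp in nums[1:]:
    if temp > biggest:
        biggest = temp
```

Let's trace through this code step by step.

Initialize: nums = [16, 13, 1, 22, 4]
Initialize: biggest = 16
Entering loop: for temp in nums[1:]:
After iteration 1: temp = 13, biggest = 16
After iteration 2: temp = 1, biggest = 16
After iteration 3: temp = 22, biggest = 22
After iteration 4: temp = 4, biggest = 22
Loop ends.

Final answer: 22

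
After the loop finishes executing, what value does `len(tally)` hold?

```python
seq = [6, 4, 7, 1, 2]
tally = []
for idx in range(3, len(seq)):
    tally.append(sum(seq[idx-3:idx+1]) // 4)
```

Let's trace through this code step by step.

Initialize: seq = [6, 4, 7, 1, 2]
Initialize: tally = []
Entering loop: for idx in range(3, len(seq)):
After iteration 1: idx = 3, tally = [4]
After iteration 2: idx = 4, tally = [4, 3]
Loop ends.
len(tally) = 2

Final answer: 2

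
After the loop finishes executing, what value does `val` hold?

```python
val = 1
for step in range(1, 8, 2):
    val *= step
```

Let's trace through this code step by step.

Initialize: val = 1
Entering loop: for step in range(1, 8, 2):
After iteration 1: step = 1, val = 1
After iteration 2: step = 3, val = 3
After iteration 3: step = 5, val = 15
After iteration 4: step = 7, val = 105
Loop ends.

Final answer: 105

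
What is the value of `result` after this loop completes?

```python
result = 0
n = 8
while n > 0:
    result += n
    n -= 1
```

Let's trace through this code step by step.

Initialize: result = 0
Initialize: n = 8
Entering loop: while n > 0:
After iteration 1: result = 8, n = 7
After iteration 2: result = 15, n = 6
After iteration 3: result = 21, n = 5
After iteration 4: result = 26, n = 4
After iteration 5: result = 30, n = 3
After iteration 6: result = 33, n = 2
After iteration 7: result = 35, n = 1
After iteration 8: result = 36, n = 0
Loop ends.

Final answer: 36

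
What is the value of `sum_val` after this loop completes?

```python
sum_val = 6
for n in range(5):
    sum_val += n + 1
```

Let's trace through this code step by step.

Initialize: sum_val = 6
Entering loop: for n in range(5):
After iteration 1: n = 0, sum_val = 7
After iteration 2: n = 1, sum_val = 9
After iteration 3: n = 2, sum_val = 12
After iteration 4: n = 3, sum_val = 16
After iteration 5: n = 4, sum_val = 21
Loop ends.

Final answer: 21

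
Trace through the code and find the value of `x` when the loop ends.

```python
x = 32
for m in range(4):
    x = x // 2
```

Let's trace through this code step by step.

Initialize: x = 32
Entering loop: for m in range(4):
After iteration 1: m = 0, x = 16
After iteration 2: m = 1, x = 8
After iteration 3: m = 2, x = 4
After iteration 4: m = 3, x = 2
Loop ends.

Final answer: 2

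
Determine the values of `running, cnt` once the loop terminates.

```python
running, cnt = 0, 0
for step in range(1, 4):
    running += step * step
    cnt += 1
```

Let's trace through this code step by step.

Initialize: running = 0
Initialize: cnt = 0
Entering loop: for step in range(1, 4):
After iteration 1: step = 1, running = 1, cnt = 1
After iteration 2: step = 2, running = 5, cnt = 2
After iteration 3: step = 3, running = 14, cnt = 3
Loop ends.

Final answer: 14, 3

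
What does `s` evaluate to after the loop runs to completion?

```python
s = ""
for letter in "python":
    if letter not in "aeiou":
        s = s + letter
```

Let's trace through this code step by step.

Initialize: s = ''
Entering loop: for letter in "python":
After iteration 1: letter = 'p', s = 'p'
After iteration 2: letter = 'y', s = 'py'
After iteration 3: letter = 't', s = 'pyt'
After iteration 4: letter = 'h', s = 'pyth'
After iteration 5: letter = 'o', s = 'pyth'
After iteration 6: letter = 'n', s = 'pythn'
Loop ends.

Final answer: 'pythn'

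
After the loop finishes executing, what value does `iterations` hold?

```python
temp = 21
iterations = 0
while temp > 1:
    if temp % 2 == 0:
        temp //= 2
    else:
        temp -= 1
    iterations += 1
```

Let's trace through this code step by step.

Initialize: temp = 21
Initialize: iterations = 0
Entering loop: while temp > 1:
After iteration 1: temp = 20, iterations = 1
After iteration 2: temp = 10, iterations = 2
After iteration 3: temp = 5, iterations = 3
After iteration 4: temp = 4, iterations = 4
After iteration 5: temp = 2, iterations = 5
After iteration 6: temp = 1, iterations = 6
Loop ends.

Final answer: 6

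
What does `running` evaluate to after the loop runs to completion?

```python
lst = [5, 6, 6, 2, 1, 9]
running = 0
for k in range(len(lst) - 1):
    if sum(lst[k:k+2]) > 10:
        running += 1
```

Let's trace through this code step by step.

Initialize: lst = [5, 6, 6, 2, 1, 9]
Initialize: running = 0
Entering loop: for k in range(len(lst) - 1):
After iteration 1: k = 0, running = 1
After iteration 2: k = 1, running = 2
After iteration 3: k = 2, running = 2
After iteration 4: k = 3, running = 2
After iteration 5: k = 4, running = 2
Loop ends.

Final answer: 2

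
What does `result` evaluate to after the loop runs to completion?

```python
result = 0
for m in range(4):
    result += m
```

Let's trace through this code step by step.

Initialize: result = 0
Entering loop: for m in range(4):
After iteration 1: m = 0, result = 0
After iteration 2: m = 1, result = 1
After iteration 3: m = 2, result = 3
After iteration 4: m = 3, result = 6
Loop ends.

Final answer: 6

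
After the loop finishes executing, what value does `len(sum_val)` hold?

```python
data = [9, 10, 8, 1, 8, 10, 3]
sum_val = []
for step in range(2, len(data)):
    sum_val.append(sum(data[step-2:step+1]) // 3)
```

Let's trace through this code step by step.

Initialize: data = [9, 10, 8, 1, 8, 10, 3]
Initialize: sum_val = []
Entering loop: for step in range(2, len(data)):
After iteration 1: step = 2, sum_val = [9]
After iteration 2: step = 3, sum_val = [9, 6]
After iteration 3: step = 4, sum_val = [9, 6, 5]
After iteration 4: step = 5, sum_val = [9, 6, 5, 6]
After iteration 5: step = 6, sum_val = [9, 6, 5, 6, 7]
Loop ends.
len(sum_val) = 5

Final answer: 5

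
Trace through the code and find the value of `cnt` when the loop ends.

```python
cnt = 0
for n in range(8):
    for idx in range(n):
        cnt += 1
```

Let's trace through this code step by step.

Initialize: cnt = 0
Entering loop: for n in range(8):
After iteration 1: n = 0, cnt = 0
After iteration 2: n = 1, cnt = 1, idx = 0
After iteration 3: n = 2, cnt = 3, idx = 1
After iteration 4: n = 3, cnt = 6, idx = 2
After iteration 5: n = 4, cnt = 10, idx = 3
After iteration 6: n = 5, cnt = 15, idx = 4
After iteration 7: n = 6, cnt = 21, idx = 5
After iteration 8: n = 7, cnt = 28, idx = 6
Loop ends.

Final answer: 28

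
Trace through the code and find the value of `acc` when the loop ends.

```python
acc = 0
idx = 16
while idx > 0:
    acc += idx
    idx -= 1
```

Let's trace through this code step by step.

Initialize: acc = 0
Initialize: idx = 16
Entering loop: while idx > 0:
After iteration 1: acc = 16, idx = 15
After iteration 2: acc = 31, idx = 14
After iteration 3: acc = 45, idx = 13
After iteration 4: acc = 58, idx = 12
After iteration 5: acc = 70, idx = 11
After iteration 6: acc = 81, idx = 10
After iteration 7: acc = 91, idx = 9
After iteration 8: acc = 100, idx = 8
After iteration 9: acc = 108, idx = 7
After iteration 10: acc = 115, idx = 6
After iteration 11: acc = 121, idx = 5
After iteration 12: acc = 126, idx = 4
After iteration 13: acc = 130, idx = 3
After iteration 14: acc = 133, idx = 2
After iteration 15: acc = 135, idx = 1
After iteration 16: acc = 136, idx = 0
Loop ends.

Final answer: 136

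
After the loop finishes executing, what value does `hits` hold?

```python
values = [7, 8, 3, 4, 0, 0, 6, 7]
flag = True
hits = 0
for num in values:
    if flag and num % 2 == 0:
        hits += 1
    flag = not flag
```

Let's trace through this code step by step.

Initialize: values = [7, 8, 3, 4, 0, 0, 6, 7]
Initialize: flag = True
Initialize: hits = 0
Entering loop: for num in values:
After iteration 1: num = 7, flag = False, hits = 0
After iteration 2: num = 8, flag = True, hits = 0
After iteration 3: num = 3, flag = False, hits = 0
After iteration 4: num = 4, flag = True, hits = 0
After iteration 5: num = 0, flag = False, hits = 1
After iteration 6: num = 0, flag = True, hits = 1
After iteration 7: num = 6, flag = False, hits = 2
After iteration 8: num = 7, flag = True, hits = 2
Loop ends.

Final answer: 2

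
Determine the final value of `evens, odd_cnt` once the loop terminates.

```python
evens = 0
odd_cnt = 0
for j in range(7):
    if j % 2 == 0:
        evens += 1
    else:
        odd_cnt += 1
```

Let's trace through this code step by step.

Initialize: evens = 0
Initialize: odd_cnt = 0
Entering loop: for j in range(7):
After iteration 1: j = 0, evens = 1, odd_cnt = 0
After iteration 2: j = 1, evens = 1, odd_cnt = 1
After iteration 3: j = 2, evens = 2, odd_cnt = 1
After iteration 4: j = 3, evens = 2, odd_cnt = 2
After iteration 5: j = 4, evens = 3, odd_cnt = 2
After iteration 6: j = 5, evens = 3, odd_cnt = 3
After iteration 7: j = 6, evens = 4, odd_cnt = 3
Loop ends.

Final answer: 4, 3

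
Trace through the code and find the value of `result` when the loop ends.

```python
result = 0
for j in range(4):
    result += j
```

Let's trace through this code step by step.

Initialize: result = 0
Entering loop: for j in range(4):
After iteration 1: j = 0, result = 0
After iteration 2: j = 1, result = 1
After iteration 3: j = 2, result = 3
After iteration 4: j = 3, result = 6
Loop ends.

Final answer: 6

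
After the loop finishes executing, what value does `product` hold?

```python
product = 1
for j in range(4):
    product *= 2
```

Let's trace through this code step by step.

Initialize: product = 1
Entering loop: for j in range(4):
After iteration 1: j = 0, product = 2
After iteration 2: j = 1, product = 4
After iteration 3: j = 2, product = 8
After iteration 4: j = 3, product = 16
Loop ends.

Final answer: 16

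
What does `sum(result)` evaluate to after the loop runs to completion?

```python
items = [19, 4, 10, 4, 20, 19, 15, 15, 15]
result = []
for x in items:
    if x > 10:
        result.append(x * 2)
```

Let's trace through this code step by step.

Initialize: items = [19, 4, 10, 4, 20, 19, 15, 15, 15]
Initialize: result = []
Entering loop: for x in items:
After iteration 1: x = 19, result = [38]
After iteration 2: x = 4, result = [38]
After iteration 3: x = 10, result = [38]
After iteration 4: x = 4, result = [38]
After iteration 5: x = 20, result = [38, 40]
After iteration 6: x = 19, result = [38, 40, 38]
After iteration 7: x = 15, result = [38, 40, 38, 30]
After iteration 8: x = 15, result = [38, 40, 38, 30, 30]
After iteration 9: x = 15, result = [38, 40, 38, 30, 30, 30]
Loop ends.
sum(result) = 206

Final answer: 206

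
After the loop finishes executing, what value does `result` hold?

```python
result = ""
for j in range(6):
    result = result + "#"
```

Let's trace through this code step by step.

Initialize: result = ''
Entering loop: for j in range(6):
After iteration 1: j = 0, result = '#'
After iteration 2: j = 1, result = '##'
After iteration 3: j = 2, result = '###'
After iteration 4: j = 3, result = '####'
After iteration 5: j = 4, result = '#####'
After iteration 6: j = 5, result = '######'
Loop ends.

Final answer: '######'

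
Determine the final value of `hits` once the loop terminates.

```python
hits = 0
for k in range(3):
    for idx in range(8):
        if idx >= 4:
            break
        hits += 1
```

Let's trace through this code step by step.

Initialize: hits = 0
Entering loop: for k in range(3):
After iteration 1: k = 0, hits = 4
After iteration 2: k = 1, hits = 8
After iteration 3: k = 2, hits = 12
Loop ends.

Final answer: 12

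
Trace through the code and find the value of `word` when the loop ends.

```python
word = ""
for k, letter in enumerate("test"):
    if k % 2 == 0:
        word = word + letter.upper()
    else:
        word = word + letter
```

Let's trace through this code step by step.

Initialize: word = ''
Entering loop: for k, letter in enumerate("test"):
After iteration 1: k = 0, letter = 't', word = 'T'
After iteration 2: k = 1, letter = 'e', word = 'Te'
After iteration 3: k = 2, letter = 's', word = 'TeS'
After iteration 4: k = 3, letter = 't', word = 'TeSt'
Loop ends.

Final answer: 'TeSt'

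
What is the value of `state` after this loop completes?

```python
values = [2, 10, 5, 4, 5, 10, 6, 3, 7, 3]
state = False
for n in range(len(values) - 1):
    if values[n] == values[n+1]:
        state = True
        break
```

Let's trace through this code step by step.

Initialize: values = [2, 10, 5, 4, 5, 10, 6, 3, 7, 3]
Initialize: state = False
Entering loop: for n in range(len(values) - 1):
After iteration 1: n = 0, state = False
After iteration 2: n = 1, state = False
After iteration 3: n = 2, state = False
After iteration 4: n = 3, state = False
After iteration 5: n = 4, state = False
After iteration 6: n = 5, state = False
After iteration 7: n = 6, state = False
After iteration 8: n = 7, state = False
After iteration 9: n = 8, state = False
Loop ends.

Final answer: False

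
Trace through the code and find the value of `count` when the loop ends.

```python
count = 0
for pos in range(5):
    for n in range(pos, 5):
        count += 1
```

Let's trace through this code step by step.

Initialize: count = 0
Entering loop: for pos in range(5):
After iteration 1: pos = 0, count = 5
After iteration 2: pos = 1, count = 9
After iteration 3: pos = 2, count = 12
After iteration 4: pos = 3, count = 14
After iteration 5: pos = 4, count = 15
Loop ends.

Final answer: 15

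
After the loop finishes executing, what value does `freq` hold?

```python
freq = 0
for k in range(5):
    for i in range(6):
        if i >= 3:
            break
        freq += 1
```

Let's trace through this code step by step.

Initialize: freq = 0
Entering loop: for k in range(5):
After iteration 1: k = 0, freq = 3
After iteration 2: k = 1, freq = 6
After iteration 3: k = 2, freq = 9
After iteration 4: k = 3, freq = 12
After iteration 5: k = 4, freq = 15
Loop ends.

Final answer: 15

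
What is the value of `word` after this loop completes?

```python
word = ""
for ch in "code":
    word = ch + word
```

Let's trace through this code step by step.

Initialize: word = ''
Entering loop: for ch in "code":
After iteration 1: ch = 'c', word = 'c'
After iteration 2: ch = 'o', word = 'oc'
After iteration 3: ch = 'd', word = 'doc'
After iteration 4: ch = 'e', word = 'edoc'
Loop ends.

Final answer: 'edoc'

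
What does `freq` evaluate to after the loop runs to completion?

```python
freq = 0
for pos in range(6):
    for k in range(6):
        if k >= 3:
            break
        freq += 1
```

Let's trace through this code step by step.

Initialize: freq = 0
Entering loop: for pos in range(6):
After iteration 1: pos = 0, freq = 3
After iteration 2: pos = 1, freq = 6
After iteration 3: pos = 2, freq = 9
After iteration 4: pos = 3, freq = 12
After iteration 5: pos = 4, freq = 15
After iteration 6: pos = 5, freq = 18
Loop ends.

Final answer: 18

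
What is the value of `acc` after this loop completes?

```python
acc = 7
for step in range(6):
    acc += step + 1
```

Let's trace through this code step by step.

Initialize: acc = 7
Entering loop: for step in range(6):
After iteration 1: step = 0, acc = 8
After iteration 2: step = 1, acc = 10
After iteration 3: step = 2, acc = 13
After iteration 4: step = 3, acc = 17
After iteration 5: step = 4, acc = 22
After iteration 6: step = 5, acc = 28
Loop ends.

Final answer: 28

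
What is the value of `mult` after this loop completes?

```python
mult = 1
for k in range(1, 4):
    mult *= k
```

Let's trace through this code step by step.

Initialize: mult = 1
Entering loop: for k in range(1, 4):
After iteration 1: k = 1, mult = 1
After iteration 2: k = 2, mult = 2
After iteration 3: k = 3, mult = 6
Loop ends.

Final answer: 6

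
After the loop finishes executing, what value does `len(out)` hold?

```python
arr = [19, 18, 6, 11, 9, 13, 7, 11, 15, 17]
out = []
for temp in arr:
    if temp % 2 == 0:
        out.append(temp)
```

Let's trace through this code step by step.

Initialize: arr = [19, 18, 6, 11, 9, 13, 7, 11, 15, 17]
Initialize: out = []
Entering loop: for temp in arr:
After iteration 1: temp = 19, out = []
After iteration 2: temp = 18, out = [18]
After iteration 3: temp = 6, out = [18, 6]
After iteration 4: temp = 11, out = [18, 6]
After iteration 5: temp = 9, out = [18, 6]
After iteration 6: temp = 13, out = [18, 6]
After iteration 7: temp = 7, out = [18, 6]
After iteration 8: temp = 11, out = [18, 6]
After iteration 9: temp = 15, out = [18, 6]
After iteration 10: temp = 17, out = [18, 6]
Loop ends.
len(out) = 2

Final answer: 2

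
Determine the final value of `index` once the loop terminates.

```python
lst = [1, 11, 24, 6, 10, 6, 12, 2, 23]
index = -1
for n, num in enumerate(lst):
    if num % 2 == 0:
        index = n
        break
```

Let's trace through this code step by step.

Initialize: lst = [1, 11, 24, 6, 10, 6, 12, 2, 23]
Initialize: index = -1
Entering loop: for n, num in enumerate(lst):
After iteration 1: n = 0, num = 1, index = -1
After iteration 2: n = 1, num = 11, index = -1
After iteration 3: n = 2, num = 24, index = 2
Loop ends.

Final answer: 2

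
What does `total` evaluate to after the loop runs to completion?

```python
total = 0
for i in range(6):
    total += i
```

Let's trace through this code step by step.

Initialize: total = 0
Entering loop: for i in range(6):
After iteration 1: i = 0, total = 0
After iteration 2: i = 1, total = 1
After iteration 3: i = 2, total = 3
After iteration 4: i = 3, total = 6
After iteration 5: i = 4, total = 10
After iteration 6: i = 5, total = 15
Loop ends.

Final answer: 15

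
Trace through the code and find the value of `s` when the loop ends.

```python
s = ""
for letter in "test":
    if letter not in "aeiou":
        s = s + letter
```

Let's trace through this code step by step.

Initialize: s = ''
Entering loop: for letter in "test":
After iteration 1: letter = 't', s = 't'
After iteration 2: letter = 'e', s = 't'
After iteration 3: letter = 's', s = 'ts'
After iteration 4: letter = 't', s = 'tst'
Loop ends.

Final answer: 'tst'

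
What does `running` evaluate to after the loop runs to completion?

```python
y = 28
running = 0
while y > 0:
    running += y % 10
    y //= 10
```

Let's trace through this code step by step.

Initialize: y = 28
Initialize: running = 0
Entering loop: while y > 0:
After iteration 1: y = 2, running = 8
After iteration 2: y = 0, running = 10
Loop ends.

Final answer: 10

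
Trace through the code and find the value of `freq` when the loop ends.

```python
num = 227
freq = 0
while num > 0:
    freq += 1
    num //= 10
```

Let's trace through this code step by step.

Initialize: num = 227
Initialize: freq = 0
Entering loop: while num > 0:
After iteration 1: num = 22, freq = 1
After iteration 2: num = 2, freq = 2
After iteration 3: num = 0, freq = 3
Loop ends.

Final answer: 3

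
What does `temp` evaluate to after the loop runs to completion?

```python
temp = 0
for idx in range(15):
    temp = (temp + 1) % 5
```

Let's trace through this code step by step.

Initialize: temp = 0
Entering loop: for idx in range(15):
After iteration 1: idx = 0, temp = 1
After iteration 2: idx = 1, temp = 2
After iteration 3: idx = 2, temp = 3
After iteration 4: idx = 3, temp = 4
After iteration 5: idx = 4, temp = 0
After iteration 6: idx = 5, temp = 1
After iteration 7: idx = 6, temp = 2
After iteration 8: idx = 7, temp = 3
After iteration 9: idx = 8, temp = 4
After iteration 10: idx = 9, temp = 0
After iteration 11: idx = 10, temp = 1
After iteration 12: idx = 11, temp = 2
After iteration 13: idx = 12, temp = 3
After iteration 14: idx = 13, temp = 4
After iteration 15: idx = 14, temp = 0
Loop ends.

Final answer: 0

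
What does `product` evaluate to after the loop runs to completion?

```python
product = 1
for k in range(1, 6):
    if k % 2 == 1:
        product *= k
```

Let's trace through this code step by step.

Initialize: product = 1
Entering loop: for k in range(1, 6):
After iteration 1: k = 1, product = 1
After iteration 2: k = 2, product = 1
After iteration 3: k = 3, product = 3
After iteration 4: k = 4, product = 3
After iteration 5: k = 5, product = 15
Loop ends.

Final answer: 15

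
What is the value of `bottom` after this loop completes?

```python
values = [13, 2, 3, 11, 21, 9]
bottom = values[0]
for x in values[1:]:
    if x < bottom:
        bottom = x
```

Let's trace through this code step by step.

Initialize: values = [13, 2, 3, 11, 21, 9]
Initialize: bottom = 13
Entering loop: for x in values[1:]:
After iteration 1: x = 2, bottom = 2
After iteration 2: x = 3, bottom = 2
After iteration 3: x = 11, bottom = 2
After iteration 4: x = 21, bottom = 2
After iteration 5: x = 9, bottom = 2
Loop ends.

Final answer: 2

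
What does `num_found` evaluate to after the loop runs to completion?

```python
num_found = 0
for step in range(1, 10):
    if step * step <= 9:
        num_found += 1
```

Let's trace through this code step by step.

Initialize: num_found = 0
Entering loop: for step in range(1, 10):
After iteration 1: step = 1, num_found = 1
After iteration 2: step = 2, num_found = 2
After iteration 3: step = 3, num_found = 3
After iteration 4: step = 4, num_found = 3
After iteration 5: step = 5, num_found = 3
After iteration 6: step = 6, num_found = 3
After iteration 7: step = 7, num_found = 3
After iteration 8: step = 8, num_found = 3
After iteration 9: step = 9, num_found = 3
Loop ends.

Final answer: 3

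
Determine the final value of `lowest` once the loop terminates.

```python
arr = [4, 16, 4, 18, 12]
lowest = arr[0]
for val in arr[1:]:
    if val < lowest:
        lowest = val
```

Let's trace through this code step by step.

Initialize: arr = [4, 16, 4, 18, 12]
Initialize: lowest = 4
Entering loop: for val in arr[1:]:
After iteration 1: val = 16, lowest = 4
After iteration 2: val = 4, lowest = 4
After iteration 3: val = 18, lowest = 4
After iteration 4: val = 12, lowest = 4
Loop ends.

Final answer: 4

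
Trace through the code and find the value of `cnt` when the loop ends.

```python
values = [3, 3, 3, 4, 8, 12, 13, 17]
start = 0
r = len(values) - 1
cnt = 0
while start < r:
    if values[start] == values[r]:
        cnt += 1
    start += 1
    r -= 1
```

Let's trace through this code step by step.

Initialize: values = [3, 3, 3, 4, 8, 12, 13, 17]
Initialize: start = 0
Initialize: r = 7
Initialize: cnt = 0
Entering loop: while start < r:
After iteration 1: start = 1, r = 6, cnt = 0
After iteration 2: start = 2, r = 5, cnt = 0
After iteration 3: start = 3, r = 4, cnt = 0
After iteration 4: start = 4, r = 3, cnt = 0
Loop ends.

Final answer: 0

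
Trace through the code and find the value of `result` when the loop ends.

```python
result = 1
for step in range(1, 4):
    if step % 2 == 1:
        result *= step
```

Let's trace through this code step by step.

Initialize: result = 1
Entering loop: for step in range(1, 4):
After iteration 1: step = 1, result = 1
After iteration 2: step = 2, result = 1
After iteration 3: step = 3, result = 3
Loop ends.

Final answer: 3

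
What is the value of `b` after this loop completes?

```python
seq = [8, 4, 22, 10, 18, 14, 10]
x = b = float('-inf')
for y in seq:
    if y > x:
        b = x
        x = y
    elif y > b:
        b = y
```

Let's trace through this code step by step.

Initialize: seq = [8, 4, 22, 10, 18, 14, 10]
Initialize: x = -inf
Initialize: b = -inf
Entering loop: for y in seq:
After iteration 1: y = 8, x = 8, b = -inf
After iteration 2: y = 4, x = 8, b = 4
After iteration 3: y = 22, x = 22, b = 8
After iteration 4: y = 10, x = 22, b = 10
After iteration 5: y = 18, x = 22, b = 18
After iteration 6: y = 14, x = 22, b = 18
After iteration 7: y = 10, x = 22, b = 18
Loop ends.

Final answer: 18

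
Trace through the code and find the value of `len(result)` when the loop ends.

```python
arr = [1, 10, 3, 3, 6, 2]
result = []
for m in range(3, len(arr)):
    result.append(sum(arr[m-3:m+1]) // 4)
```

Let's trace through this code step by step.

Initialize: arr = [1, 10, 3, 3, 6, 2]
Initialize: result = []
Entering loop: for m in range(3, len(arr)):
After iteration 1: m = 3, result = [4]
After iteration 2: m = 4, result = [4, 5]
After iteration 3: m = 5, result = [4, 5, 3]
Loop ends.
len(result) = 3

Final answer: 3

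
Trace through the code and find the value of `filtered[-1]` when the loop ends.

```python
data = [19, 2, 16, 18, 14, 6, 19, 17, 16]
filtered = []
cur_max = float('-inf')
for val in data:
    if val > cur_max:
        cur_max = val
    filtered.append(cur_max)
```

Let's trace through this code step by step.

Initialize: data = [19, 2, 16, 18, 14, 6, 19, 17, 16]
Initialize: filtered = []
Initialize: cur_max = -inf
Entering loop: for val in data:
After iteration 1: val = 19, filtered = [19], cur_max = 19
After iteration 2: val = 2, filtered = [19, 19], cur_max = 19
After iteration 3: val = 16, filtered = [19, 19, 19], cur_max = 19
After iteration 4: val = 18, filtered = [19, 19, 19, 19], cur_max = 19
After iteration 5: val = 14, filtered = [19, 19, 19, 19, 19], cur_max = 19
After iteration 6: val = 6, filtered = [19, 19, 19, 19, 19, 19], cur_max = 19
After iteration 7: val = 19, filtered = [19, 19, 19, 19, 19, 19, 19], cur_max = 19
After iteration 8: val = 17, filtered = [19, 19, 19, 19, 19, 19, 19, 19], cur_max = 19
After iteration 9: val = 16, filtered = [19, 19, 19, 19, 19, 19, 19, 19, 19], cur_max = 19
Loop ends.
filtered[-1] = 19

Final answer: 19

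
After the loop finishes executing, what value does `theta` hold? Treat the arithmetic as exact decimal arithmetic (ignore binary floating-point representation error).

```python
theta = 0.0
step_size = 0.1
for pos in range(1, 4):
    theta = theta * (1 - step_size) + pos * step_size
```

Let's trace through this code step by step.

Initialize: theta = 0.0
Initialize: step_size = 0.1
Entering loop: for pos in range(1, 4):
After iteration 1: pos = 1, theta = 0.1
After iteration 2: pos = 2, theta = 0.29
After iteration 3: pos = 3, theta = 0.561
Loop ends.

Final answer: 0.561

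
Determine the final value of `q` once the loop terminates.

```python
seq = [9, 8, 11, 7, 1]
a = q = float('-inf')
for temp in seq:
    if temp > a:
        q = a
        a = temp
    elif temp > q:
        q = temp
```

Let's trace through this code step by step.

Initialize: seq = [9, 8, 11, 7, 1]
Initialize: a = -inf
Initialize: q = -inf
Entering loop: for temp in seq:
After iteration 1: temp = 9, a = 9, q = -inf
After iteration 2: temp = 8, a = 9, q = 8
After iteration 3: temp = 11, a = 11, q = 9
After iteration 4: temp = 7, a = 11, q = 9
After iteration 5: temp = 1, a = 11, q = 9
Loop ends.

Final answer: 9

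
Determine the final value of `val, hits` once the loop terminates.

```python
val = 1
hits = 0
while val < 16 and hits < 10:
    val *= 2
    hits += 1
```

Let's trace through this code step by step.

Initialize: val = 1
Initialize: hits = 0
Entering loop: while val < 16 and hits < 10:
After iteration 1: val = 2, hits = 1
After iteration 2: val = 4, hits = 2
After iteration 3: val = 8, hits = 3
After iteration 4: val = 16, hits = 4
Loop ends.

Final answer: 16, 4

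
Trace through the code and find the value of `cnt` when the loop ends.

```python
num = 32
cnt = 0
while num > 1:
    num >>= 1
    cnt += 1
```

Let's trace through this code step by step.

Initialize: num = 32
Initialize: cnt = 0
Entering loop: while num > 1:
After iteration 1: num = 16, cnt = 1
After iteration 2: num = 8, cnt = 2
After iteration 3: num = 4, cnt = 3
After iteration 4: num = 2, cnt = 4
After iteration 5: num = 1, cnt = 5
Loop ends.

Final answer: 5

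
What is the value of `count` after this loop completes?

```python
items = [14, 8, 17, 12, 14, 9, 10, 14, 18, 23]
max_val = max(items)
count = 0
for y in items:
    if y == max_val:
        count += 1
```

Let's trace through this code step by step.

Initialize: items = [14, 8, 17, 12, 14, 9, 10, 14, 18, 23]
Initialize: max_val = 23
Initialize: count = 0
Entering loop: for y in items:
After iteration 1: y = 14, count = 0
After iteration 2: y = 8, count = 0
After iteration 3: y = 17, count = 0
After iteration 4: y = 12, count = 0
After iteration 5: y = 14, count = 0
After iteration 6: y = 9, count = 0
After iteration 7: y = 10, count = 0
After iteration 8: y = 14, count = 0
After iteration 9: y = 18, count = 0
After iteration 10: y = 23, count = 1
Loop ends.

Final answer: 1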